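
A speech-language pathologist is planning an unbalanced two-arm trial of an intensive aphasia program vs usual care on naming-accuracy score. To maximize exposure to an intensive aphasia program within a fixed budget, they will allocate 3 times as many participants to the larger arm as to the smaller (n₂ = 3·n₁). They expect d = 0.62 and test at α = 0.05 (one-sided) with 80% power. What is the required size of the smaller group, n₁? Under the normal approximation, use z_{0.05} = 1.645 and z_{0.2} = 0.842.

With allocation ratio k = n₂/n₁ = 3, Var(x̄₁−x̄₂) = σ²(1/n₁ + 1/(k·n₁)) = σ²·(k+1)/(k·n₁).
So n₁ = (1 + 1/k)·((z_{α} + z_β)/d)² = 1.333 × (2.487/0.62)².
n₁ = 1.333 × 16.09 = 21.5.
Round up: n₁ = 22, giving n₂ = 3 × 22 = 66.

n₁ = 22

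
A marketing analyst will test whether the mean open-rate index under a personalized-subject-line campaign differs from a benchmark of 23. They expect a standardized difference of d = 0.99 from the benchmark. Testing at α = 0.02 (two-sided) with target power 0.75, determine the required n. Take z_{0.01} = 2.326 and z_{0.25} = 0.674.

For a one-sample test: n = ((z_{α/2} + z_β) / d)².
z_{α/2} + z_β = 2.326 + 0.674 = 3.000.
n = (3.000 / 0.99)² = 3.030² = 9.18.
Round up.

n = 10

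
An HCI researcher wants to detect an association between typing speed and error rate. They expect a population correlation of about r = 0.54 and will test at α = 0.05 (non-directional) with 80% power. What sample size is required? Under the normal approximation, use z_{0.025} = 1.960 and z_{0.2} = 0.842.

Fisher's z: C = ½·ln((1+r)/(1−r)) = ½·ln(3.3478) = 0.6042.
n = ((z_{α/2} + z_β)/C)² + 3.
(1.960 + 0.842) / 0.6042 = 2.802 / 0.6042 = 4.638.
n = 4.638² + 3 = 21.51 + 3 = 24.5.
Round up.

n = 25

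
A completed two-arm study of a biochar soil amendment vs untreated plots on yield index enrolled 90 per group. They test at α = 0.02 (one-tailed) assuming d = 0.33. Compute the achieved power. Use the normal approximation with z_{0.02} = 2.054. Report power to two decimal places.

For two equal groups, power = Φ(d·√(n/2) − z_{α}).
d·√(n/2) = 0.33 × √(90/2) = 0.33 × 6.708 = 2.214.
z_β = 2.214 − 2.054 = 0.160.
Power = Φ(0.160) = 0.563.

power ≈ 0.56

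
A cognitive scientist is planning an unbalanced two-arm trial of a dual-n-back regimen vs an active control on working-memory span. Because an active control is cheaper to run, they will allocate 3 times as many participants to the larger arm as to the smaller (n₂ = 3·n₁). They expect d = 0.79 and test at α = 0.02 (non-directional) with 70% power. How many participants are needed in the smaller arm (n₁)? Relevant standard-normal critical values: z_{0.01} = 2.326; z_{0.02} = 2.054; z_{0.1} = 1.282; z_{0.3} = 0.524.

n₁ = 18

With allocation ratio k = n₂/n₁ = 3, Var(x̄₁−x̄₂) = σ²(1/n₁ + 1/(k·n₁)) = σ²·(k+1)/(k·n₁).
So n₁ = (1 + 1/k)·((z_{α/2} + z_β)/d)² = 1.333 × (2.850/0.79)².
n₁ = 1.333 × 13.01 = 17.4.
Round up: n₁ = 18, giving n₂ = 3 × 18 = 54.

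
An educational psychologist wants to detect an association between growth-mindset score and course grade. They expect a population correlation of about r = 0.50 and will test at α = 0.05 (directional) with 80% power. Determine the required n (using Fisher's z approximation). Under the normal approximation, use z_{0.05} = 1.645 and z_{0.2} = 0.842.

Fisher's z: C = ½·ln((1+r)/(1−r)) = ½·ln(3.0000) = 0.5493.
n = ((z_{α} + z_β)/C)² + 3.
(1.645 + 0.842) / 0.5493 = 2.487 / 0.5493 = 4.528.
n = 4.528² + 3 = 20.50 + 3 = 23.5.
Round up.

n = 24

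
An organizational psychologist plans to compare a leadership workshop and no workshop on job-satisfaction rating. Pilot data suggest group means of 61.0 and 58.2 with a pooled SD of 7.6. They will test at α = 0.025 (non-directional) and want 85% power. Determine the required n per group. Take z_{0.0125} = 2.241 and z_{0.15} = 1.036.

n = 159 per group

Cohen's d = |M₁ − M₂| / SD_pooled = |61.0 − 58.2| / 7.6 = 2.8 / 7.6 = 0.368.
For two independent groups with equal n: n = 2·((z_{α/2} + z_β) / d)².
z_{α/2} + z_β = 2.241 + 1.036 = 3.277.
n = 2 × (3.277 / 0.368)² = 2 × 8.905² = 2 × 79.30 = 158.6.
Round up to the next whole participant.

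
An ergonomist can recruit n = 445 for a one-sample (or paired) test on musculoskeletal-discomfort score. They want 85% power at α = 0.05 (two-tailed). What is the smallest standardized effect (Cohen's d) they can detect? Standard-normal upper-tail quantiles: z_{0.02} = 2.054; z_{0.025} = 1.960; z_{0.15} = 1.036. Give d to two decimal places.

d_min ≈ 0.14

For a single sample (or paired design) of n = 445: d_min = (z_{α/2} + z_β)/√n.
z-sum = 1.960 + 1.036 = 2.996.
d_min = 2.996 / √445 = 2.996 / 21.095 = 0.142.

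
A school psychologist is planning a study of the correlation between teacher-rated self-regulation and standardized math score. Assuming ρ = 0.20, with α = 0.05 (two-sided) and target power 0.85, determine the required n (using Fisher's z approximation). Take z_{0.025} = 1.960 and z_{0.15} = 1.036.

n = 222

Fisher's z: C = ½·ln((1+r)/(1−r)) = ½·ln(1.5000) = 0.2027.
n = ((z_{α/2} + z_β)/C)² + 3.
(1.960 + 1.036) / 0.2027 = 2.996 / 0.2027 = 14.780.
n = 14.780² + 3 = 218.46 + 3 = 221.5.
Round up.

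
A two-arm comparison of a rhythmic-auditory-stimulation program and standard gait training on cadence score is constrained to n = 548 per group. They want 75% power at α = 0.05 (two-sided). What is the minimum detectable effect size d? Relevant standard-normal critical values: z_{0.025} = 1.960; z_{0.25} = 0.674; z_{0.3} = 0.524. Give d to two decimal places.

d_min ≈ 0.16

For two independent groups of n = 548 each: d_min = (z_{α/2} + z_β)·√(2/n).
z-sum = 1.960 + 0.674 = 2.634.
d_min = 2.634 × √(2/548) = 2.634 × 0.0604 = 0.159.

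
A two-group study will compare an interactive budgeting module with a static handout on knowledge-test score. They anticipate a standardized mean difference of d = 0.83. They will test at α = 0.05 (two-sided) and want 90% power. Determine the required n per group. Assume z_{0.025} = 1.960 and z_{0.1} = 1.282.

n = 31 per group

For two independent groups with equal n: n = 2·((z_{α/2} + z_β) / d)².
z_{α/2} + z_β = 1.960 + 1.282 = 3.242.
n = 2 × (3.242 / 0.83)² = 2 × 3.906² = 2 × 15.26 = 30.5.
Round up to the next whole participant.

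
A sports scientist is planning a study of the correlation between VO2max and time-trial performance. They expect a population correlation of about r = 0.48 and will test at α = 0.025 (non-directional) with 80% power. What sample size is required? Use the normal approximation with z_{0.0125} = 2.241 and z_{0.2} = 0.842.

n = 38

Fisher's z: C = ½·ln((1+r)/(1−r)) = ½·ln(2.8462) = 0.5230.
n = ((z_{α/2} + z_β)/C)² + 3.
(2.241 + 0.842) / 0.5230 = 3.083 / 0.5230 = 5.895.
n = 5.895² + 3 = 34.75 + 3 = 37.7.
Round up.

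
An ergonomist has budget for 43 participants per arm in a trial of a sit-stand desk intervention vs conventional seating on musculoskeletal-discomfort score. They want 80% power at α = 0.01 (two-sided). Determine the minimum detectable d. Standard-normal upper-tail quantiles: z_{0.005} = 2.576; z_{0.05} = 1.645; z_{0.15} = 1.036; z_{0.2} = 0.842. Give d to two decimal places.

d_min ≈ 0.74

For two independent groups of n = 43 each: d_min = (z_{α/2} + z_β)·√(2/n).
z-sum = 2.576 + 0.842 = 3.418.
d_min = 3.418 × √(2/43) = 3.418 × 0.2157 = 0.737.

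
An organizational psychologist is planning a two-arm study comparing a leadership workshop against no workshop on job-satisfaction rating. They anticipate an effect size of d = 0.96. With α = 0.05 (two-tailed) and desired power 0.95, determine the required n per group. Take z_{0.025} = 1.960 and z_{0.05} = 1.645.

n = 29 per group

For two independent groups with equal n: n = 2·((z_{α/2} + z_β) / d)².
z_{α/2} + z_β = 1.960 + 1.645 = 3.605.
n = 2 × (3.605 / 0.96)² = 2 × 3.755² = 2 × 14.10 = 28.2.
Round up to the next whole participant.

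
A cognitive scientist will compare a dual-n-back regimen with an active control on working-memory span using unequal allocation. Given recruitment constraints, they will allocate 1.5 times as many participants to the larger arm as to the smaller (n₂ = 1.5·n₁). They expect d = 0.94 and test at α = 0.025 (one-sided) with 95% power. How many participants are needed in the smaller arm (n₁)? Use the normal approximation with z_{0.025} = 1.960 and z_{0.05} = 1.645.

n₁ = 25

With allocation ratio k = n₂/n₁ = 1.5, Var(x̄₁−x̄₂) = σ²(1/n₁ + 1/(k·n₁)) = σ²·(k+1)/(k·n₁).
So n₁ = (1 + 1/k)·((z_{α} + z_β)/d)² = 1.667 × (3.605/0.94)².
n₁ = 1.667 × 14.71 = 24.5.
Round up: n₁ = 25, giving n₂ = ⌈1.5 × 25⌉ = ⌈37.5⌉ = 38.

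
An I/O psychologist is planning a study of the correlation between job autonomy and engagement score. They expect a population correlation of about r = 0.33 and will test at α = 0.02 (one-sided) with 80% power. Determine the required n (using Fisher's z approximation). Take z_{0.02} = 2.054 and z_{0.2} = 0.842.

Fisher's z: C = ½·ln((1+r)/(1−r)) = ½·ln(1.9851) = 0.3428.
n = ((z_{α} + z_β)/C)² + 3.
(2.054 + 0.842) / 0.3428 = 2.896 / 0.3428 = 8.448.
n = 8.448² + 3 = 71.37 + 3 = 74.4.
Round up.

n = 75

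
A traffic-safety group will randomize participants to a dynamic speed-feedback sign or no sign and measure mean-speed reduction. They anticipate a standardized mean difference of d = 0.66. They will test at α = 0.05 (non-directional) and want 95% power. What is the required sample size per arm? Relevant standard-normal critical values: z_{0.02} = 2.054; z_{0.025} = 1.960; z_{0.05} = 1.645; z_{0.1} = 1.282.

For two independent groups with equal n: n = 2·((z_{α/2} + z_β) / d)².
z_{α/2} + z_β = 1.960 + 1.645 = 3.605.
n = 2 × (3.605 / 0.66)² = 2 × 5.462² = 2 × 29.83 = 59.7.
Round up to the next whole participant.

n = 60 per group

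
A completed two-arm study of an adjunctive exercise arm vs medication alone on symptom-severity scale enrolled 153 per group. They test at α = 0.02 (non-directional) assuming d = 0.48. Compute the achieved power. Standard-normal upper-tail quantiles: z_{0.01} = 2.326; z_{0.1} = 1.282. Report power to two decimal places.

For two equal groups, power = Φ(d·√(n/2) − z_{α/2}).
d·√(n/2) = 0.48 × √(153/2) = 0.48 × 8.746 = 4.198.
z_β = 4.198 − 2.326 = 1.872.
Power = Φ(1.872) = 0.969.

power ≈ 0.97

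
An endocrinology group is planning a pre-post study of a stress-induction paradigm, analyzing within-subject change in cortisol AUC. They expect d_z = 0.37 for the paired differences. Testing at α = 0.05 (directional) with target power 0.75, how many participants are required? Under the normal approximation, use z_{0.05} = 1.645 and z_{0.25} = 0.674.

For a paired (one-sample on differences) test: n = ((z_{α} + z_β) / d)².
z_{α} + z_β = 1.645 + 0.674 = 2.319.
n = (2.319 / 0.37)² = 6.268² = 39.28.
Round up.

n = 40 pairs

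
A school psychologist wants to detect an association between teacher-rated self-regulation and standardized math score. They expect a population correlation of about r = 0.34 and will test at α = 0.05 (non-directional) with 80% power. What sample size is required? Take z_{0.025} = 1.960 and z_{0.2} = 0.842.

n = 66

Fisher's z: C = ½·ln((1+r)/(1−r)) = ½·ln(2.0303) = 0.3541.
n = ((z_{α/2} + z_β)/C)² + 3.
(1.960 + 0.842) / 0.3541 = 2.802 / 0.3541 = 7.913.
n = 7.913² + 3 = 62.62 + 3 = 65.6.
Round up.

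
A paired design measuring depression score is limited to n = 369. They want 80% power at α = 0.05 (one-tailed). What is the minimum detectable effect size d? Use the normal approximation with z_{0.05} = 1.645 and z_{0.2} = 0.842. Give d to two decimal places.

d_min ≈ 0.13

For a single sample (or paired design) of n = 369: d_min = (z_{α} + z_β)/√n.
z-sum = 1.645 + 0.842 = 2.487.
d_min = 2.487 / √369 = 2.487 / 19.209 = 0.129.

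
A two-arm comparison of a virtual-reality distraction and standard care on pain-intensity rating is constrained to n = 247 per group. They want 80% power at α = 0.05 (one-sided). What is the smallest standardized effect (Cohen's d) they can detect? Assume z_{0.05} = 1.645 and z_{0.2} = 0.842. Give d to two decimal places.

For two independent groups of n = 247 each: d_min = (z_{α} + z_β)·√(2/n).
z-sum = 1.645 + 0.842 = 2.487.
d_min = 2.487 × √(2/247) = 2.487 × 0.0900 = 0.224.

d_min ≈ 0.22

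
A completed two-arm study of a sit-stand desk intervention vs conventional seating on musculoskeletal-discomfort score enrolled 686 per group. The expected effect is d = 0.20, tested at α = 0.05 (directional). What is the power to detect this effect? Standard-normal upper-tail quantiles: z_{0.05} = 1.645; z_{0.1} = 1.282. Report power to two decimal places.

power ≈ 0.98

For two equal groups, power = Φ(d·√(n/2) − z_{α}).
d·√(n/2) = 0.20 × √(686/2) = 0.20 × 18.520 = 3.704.
z_β = 3.704 − 1.645 = 2.059.
Power = Φ(2.059) = 0.980.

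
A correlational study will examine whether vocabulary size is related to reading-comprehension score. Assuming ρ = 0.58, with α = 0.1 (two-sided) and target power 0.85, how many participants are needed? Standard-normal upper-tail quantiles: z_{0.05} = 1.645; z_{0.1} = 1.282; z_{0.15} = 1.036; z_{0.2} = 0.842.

Fisher's z: C = ½·ln((1+r)/(1−r)) = ½·ln(3.7619) = 0.6625.
n = ((z_{α/2} + z_β)/C)² + 3.
(1.645 + 1.036) / 0.6625 = 2.681 / 0.6625 = 4.047.
n = 4.047² + 3 = 16.38 + 3 = 19.4.
Round up.

n = 20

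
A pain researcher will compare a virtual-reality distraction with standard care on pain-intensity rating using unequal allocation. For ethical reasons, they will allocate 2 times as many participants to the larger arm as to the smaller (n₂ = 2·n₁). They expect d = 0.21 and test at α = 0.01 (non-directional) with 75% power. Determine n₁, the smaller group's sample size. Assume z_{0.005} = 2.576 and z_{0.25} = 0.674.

With allocation ratio k = n₂/n₁ = 2, Var(x̄₁−x̄₂) = σ²(1/n₁ + 1/(k·n₁)) = σ²·(k+1)/(k·n₁).
So n₁ = (1 + 1/k)·((z_{α/2} + z_β)/d)² = 1.500 × (3.250/0.21)².
n₁ = 1.500 × 239.51 = 359.3.
Round up: n₁ = 360, giving n₂ = 2 × 360 = 720.

n₁ = 360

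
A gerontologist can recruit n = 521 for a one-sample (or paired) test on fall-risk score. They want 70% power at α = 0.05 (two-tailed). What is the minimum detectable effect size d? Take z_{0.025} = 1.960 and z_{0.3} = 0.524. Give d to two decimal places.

d_min ≈ 0.11

For a single sample (or paired design) of n = 521: d_min = (z_{α/2} + z_β)/√n.
z-sum = 1.960 + 0.524 = 2.484.
d_min = 2.484 / √521 = 2.484 / 22.825 = 0.109.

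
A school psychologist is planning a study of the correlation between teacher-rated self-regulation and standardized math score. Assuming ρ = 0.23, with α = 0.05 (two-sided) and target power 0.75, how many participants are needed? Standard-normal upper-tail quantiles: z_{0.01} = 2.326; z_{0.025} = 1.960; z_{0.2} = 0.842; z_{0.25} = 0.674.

Fisher's z: C = ½·ln((1+r)/(1−r)) = ½·ln(1.5974) = 0.2342.
n = ((z_{α/2} + z_β)/C)² + 3.
(1.960 + 0.674) / 0.2342 = 2.634 / 0.2342 = 11.247.
n = 11.247² + 3 = 126.49 + 3 = 129.5.
Round up.

n = 130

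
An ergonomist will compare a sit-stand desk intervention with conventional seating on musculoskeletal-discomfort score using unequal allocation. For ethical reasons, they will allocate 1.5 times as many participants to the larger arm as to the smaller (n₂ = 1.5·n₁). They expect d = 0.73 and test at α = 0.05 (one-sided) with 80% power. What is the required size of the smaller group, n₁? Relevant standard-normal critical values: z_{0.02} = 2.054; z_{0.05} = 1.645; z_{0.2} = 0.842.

With allocation ratio k = n₂/n₁ = 1.5, Var(x̄₁−x̄₂) = σ²(1/n₁ + 1/(k·n₁)) = σ²·(k+1)/(k·n₁).
So n₁ = (1 + 1/k)·((z_{α} + z_β)/d)² = 1.667 × (2.487/0.73)².
n₁ = 1.667 × 11.61 = 19.3.
Round up: n₁ = 20, giving n₂ = 1.5 × 20 = 30.

n₁ = 20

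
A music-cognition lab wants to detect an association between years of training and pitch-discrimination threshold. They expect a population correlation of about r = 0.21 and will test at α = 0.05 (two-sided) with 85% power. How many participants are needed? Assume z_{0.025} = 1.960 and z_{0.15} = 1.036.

Fisher's z: C = ½·ln((1+r)/(1−r)) = ½·ln(1.5316) = 0.2132.
n = ((z_{α/2} + z_β)/C)² + 3.
(1.960 + 1.036) / 0.2132 = 2.996 / 0.2132 = 14.053.
n = 14.053² + 3 = 197.47 + 3 = 200.5.
Round up.

n = 201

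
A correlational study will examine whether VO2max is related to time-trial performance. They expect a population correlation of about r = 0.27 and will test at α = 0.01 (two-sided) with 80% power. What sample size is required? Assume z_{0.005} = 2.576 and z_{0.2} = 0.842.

n = 156

Fisher's z: C = ½·ln((1+r)/(1−r)) = ½·ln(1.7397) = 0.2769.
n = ((z_{α/2} + z_β)/C)² + 3.
(2.576 + 0.842) / 0.2769 = 3.418 / 0.2769 = 12.344.
n = 12.344² + 3 = 152.37 + 3 = 155.4.
Round up.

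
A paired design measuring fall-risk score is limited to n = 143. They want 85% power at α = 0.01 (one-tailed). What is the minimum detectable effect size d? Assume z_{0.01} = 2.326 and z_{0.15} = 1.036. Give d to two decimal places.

d_min ≈ 0.28

For a single sample (or paired design) of n = 143: d_min = (z_{α} + z_β)/√n.
z-sum = 2.326 + 1.036 = 3.362.
d_min = 3.362 / √143 = 3.362 / 11.958 = 0.281.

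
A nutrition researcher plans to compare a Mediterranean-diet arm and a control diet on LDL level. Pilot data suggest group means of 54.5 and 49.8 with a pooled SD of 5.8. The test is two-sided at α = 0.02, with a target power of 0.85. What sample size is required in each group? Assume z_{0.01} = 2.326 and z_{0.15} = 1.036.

Cohen's d = |M₁ − M₂| / SD_pooled = |54.5 − 49.8| / 5.8 = 4.7 / 5.8 = 0.810.
For two independent groups with equal n: n = 2·((z_{α/2} + z_β) / d)².
z_{α/2} + z_β = 2.326 + 1.036 = 3.362.
n = 2 × (3.362 / 0.810)² = 2 × 4.151² = 2 × 17.23 = 34.5.
Round up to the next whole participant.

n = 35 per group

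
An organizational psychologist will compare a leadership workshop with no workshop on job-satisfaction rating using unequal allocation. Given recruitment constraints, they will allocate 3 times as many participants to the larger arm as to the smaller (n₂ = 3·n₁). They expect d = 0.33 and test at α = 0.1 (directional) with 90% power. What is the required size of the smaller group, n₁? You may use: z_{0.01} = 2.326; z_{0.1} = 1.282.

n₁ = 81

With allocation ratio k = n₂/n₁ = 3, Var(x̄₁−x̄₂) = σ²(1/n₁ + 1/(k·n₁)) = σ²·(k+1)/(k·n₁).
So n₁ = (1 + 1/k)·((z_{α} + z_β)/d)² = 1.333 × (2.564/0.33)².
n₁ = 1.333 × 60.37 = 80.5.
Round up: n₁ = 81, giving n₂ = 3 × 81 = 243.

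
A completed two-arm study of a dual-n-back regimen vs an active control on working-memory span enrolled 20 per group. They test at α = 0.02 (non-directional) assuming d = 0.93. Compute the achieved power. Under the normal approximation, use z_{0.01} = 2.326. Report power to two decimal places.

power ≈ 0.73

For two equal groups, power = Φ(d·√(n/2) − z_{α/2}).
d·√(n/2) = 0.93 × √(20/2) = 0.93 × 3.162 = 2.941.
z_β = 2.941 − 2.326 = 0.615.
Power = Φ(0.615) = 0.731.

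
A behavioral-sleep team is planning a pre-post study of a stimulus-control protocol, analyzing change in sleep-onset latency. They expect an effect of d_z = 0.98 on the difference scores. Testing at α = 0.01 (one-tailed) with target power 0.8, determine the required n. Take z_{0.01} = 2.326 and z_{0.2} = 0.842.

For a paired (one-sample on differences) test: n = ((z_{α} + z_β) / d)².
z_{α} + z_β = 2.326 + 0.842 = 3.168.
n = (3.168 / 0.98)² = 3.233² = 10.45.
Round up.

n = 11 pairs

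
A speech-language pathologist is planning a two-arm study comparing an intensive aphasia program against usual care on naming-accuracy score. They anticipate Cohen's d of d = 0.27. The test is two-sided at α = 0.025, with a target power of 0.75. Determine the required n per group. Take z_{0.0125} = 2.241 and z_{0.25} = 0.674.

n = 234 per group

For two independent groups with equal n: n = 2·((z_{α/2} + z_β) / d)².
z_{α/2} + z_β = 2.241 + 0.674 = 2.915.
n = 2 × (2.915 / 0.27)² = 2 × 10.796² = 2 × 116.56 = 233.1.
Round up to the next whole participant.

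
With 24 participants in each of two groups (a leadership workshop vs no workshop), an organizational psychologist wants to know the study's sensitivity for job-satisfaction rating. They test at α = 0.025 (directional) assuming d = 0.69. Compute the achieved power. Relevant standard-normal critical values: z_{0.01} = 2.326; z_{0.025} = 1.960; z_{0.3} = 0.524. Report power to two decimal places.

power ≈ 0.67

For two equal groups, power = Φ(d·√(n/2) − z_{α}).
d·√(n/2) = 0.69 × √(24/2) = 0.69 × 3.464 = 2.390.
z_β = 2.390 − 1.960 = 0.430.
Power = Φ(0.430) = 0.666.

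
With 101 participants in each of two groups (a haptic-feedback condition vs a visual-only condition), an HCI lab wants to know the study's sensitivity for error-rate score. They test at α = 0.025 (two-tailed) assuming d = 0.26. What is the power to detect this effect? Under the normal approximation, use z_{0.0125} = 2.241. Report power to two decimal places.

For two equal groups, power = Φ(d·√(n/2) − z_{α/2}).
d·√(n/2) = 0.26 × √(101/2) = 0.26 × 7.106 = 1.848.
z_β = 1.848 − 2.241 = -0.393.
Power = Φ(-0.393) = 0.347.

power ≈ 0.35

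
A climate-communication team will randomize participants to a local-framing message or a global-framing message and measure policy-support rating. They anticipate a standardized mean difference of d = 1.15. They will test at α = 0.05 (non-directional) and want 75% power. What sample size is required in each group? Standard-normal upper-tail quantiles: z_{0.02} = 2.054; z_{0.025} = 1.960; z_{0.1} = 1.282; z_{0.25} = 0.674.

n = 11 per group

For two independent groups with equal n: n = 2·((z_{α/2} + z_β) / d)².
z_{α/2} + z_β = 1.960 + 0.674 = 2.634.
n = 2 × (2.634 / 1.15)² = 2 × 2.290² = 2 × 5.25 = 10.5.
Round up to the next whole participant.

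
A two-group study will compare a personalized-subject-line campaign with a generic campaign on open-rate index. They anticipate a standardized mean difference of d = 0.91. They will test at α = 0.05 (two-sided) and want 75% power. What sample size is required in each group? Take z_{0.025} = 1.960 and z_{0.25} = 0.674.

n = 17 per group

For two independent groups with equal n: n = 2·((z_{α/2} + z_β) / d)².
z_{α/2} + z_β = 1.960 + 0.674 = 2.634.
n = 2 × (2.634 / 0.91)² = 2 × 2.895² = 2 × 8.38 = 16.8.
Round up to the next whole participant.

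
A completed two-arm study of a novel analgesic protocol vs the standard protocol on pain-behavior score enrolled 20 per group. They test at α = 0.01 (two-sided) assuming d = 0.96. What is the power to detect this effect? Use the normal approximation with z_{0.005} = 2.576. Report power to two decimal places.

power ≈ 0.68

For two equal groups, power = Φ(d·√(n/2) − z_{α/2}).
d·√(n/2) = 0.96 × √(20/2) = 0.96 × 3.162 = 3.036.
z_β = 3.036 − 2.576 = 0.460.
Power = Φ(0.460) = 0.677.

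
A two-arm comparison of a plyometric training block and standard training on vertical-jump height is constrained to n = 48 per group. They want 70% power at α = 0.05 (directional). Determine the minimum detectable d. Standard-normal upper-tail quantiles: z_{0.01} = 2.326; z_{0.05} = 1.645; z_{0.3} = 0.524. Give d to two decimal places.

d_min ≈ 0.44

For two independent groups of n = 48 each: d_min = (z_{α} + z_β)·√(2/n).
z-sum = 1.645 + 0.524 = 2.169.
d_min = 2.169 × √(2/48) = 2.169 × 0.2041 = 0.443.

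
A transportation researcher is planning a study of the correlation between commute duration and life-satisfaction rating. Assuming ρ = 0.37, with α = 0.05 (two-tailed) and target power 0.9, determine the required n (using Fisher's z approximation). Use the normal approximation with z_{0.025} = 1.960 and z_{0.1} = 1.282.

Fisher's z: C = ½·ln((1+r)/(1−r)) = ½·ln(2.1746) = 0.3884.
n = ((z_{α/2} + z_β)/C)² + 3.
(1.960 + 1.282) / 0.3884 = 3.242 / 0.3884 = 8.347.
n = 8.347² + 3 = 69.67 + 3 = 72.7.
Round up.

n = 73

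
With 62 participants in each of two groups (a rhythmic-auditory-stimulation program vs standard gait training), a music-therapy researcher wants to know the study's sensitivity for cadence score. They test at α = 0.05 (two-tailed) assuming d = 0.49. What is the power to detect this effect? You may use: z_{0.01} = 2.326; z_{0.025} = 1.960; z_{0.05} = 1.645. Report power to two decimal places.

For two equal groups, power = Φ(d·√(n/2) − z_{α/2}).
d·√(n/2) = 0.49 × √(62/2) = 0.49 × 5.568 = 2.728.
z_β = 2.728 − 1.960 = 0.768.
Power = Φ(0.768) = 0.779.

power ≈ 0.78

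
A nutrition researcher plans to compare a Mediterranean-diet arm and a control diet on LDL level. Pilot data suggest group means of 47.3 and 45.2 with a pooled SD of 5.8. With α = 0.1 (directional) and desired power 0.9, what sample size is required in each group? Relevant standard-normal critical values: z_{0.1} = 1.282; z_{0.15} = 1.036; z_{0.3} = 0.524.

Cohen's d = |M₁ − M₂| / SD_pooled = |47.3 − 45.2| / 5.8 = 2.1 / 5.8 = 0.362.
For two independent groups with equal n: n = 2·((z_{α} + z_β) / d)².
z_{α} + z_β = 1.282 + 1.282 = 2.564.
n = 2 × (2.564 / 0.362)² = 2 × 7.083² = 2 × 50.17 = 100.3.
Round up to the next whole participant.

n = 101 per group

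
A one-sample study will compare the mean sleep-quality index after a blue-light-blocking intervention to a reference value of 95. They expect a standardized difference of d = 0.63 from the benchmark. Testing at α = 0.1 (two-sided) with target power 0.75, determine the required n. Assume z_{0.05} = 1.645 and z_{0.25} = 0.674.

n = 14

For a one-sample test: n = ((z_{α/2} + z_β) / d)².
z_{α/2} + z_β = 1.645 + 0.674 = 2.319.
n = (2.319 / 0.63)² = 3.681² = 13.55.
Round up.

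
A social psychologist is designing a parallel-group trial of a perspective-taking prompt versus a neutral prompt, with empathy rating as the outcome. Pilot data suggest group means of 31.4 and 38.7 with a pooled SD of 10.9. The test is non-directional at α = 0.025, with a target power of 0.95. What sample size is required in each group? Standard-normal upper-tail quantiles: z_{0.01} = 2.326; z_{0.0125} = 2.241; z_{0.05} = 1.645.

Cohen's d = |M₁ − M₂| / SD_pooled = |31.4 − 38.7| / 10.9 = 7.3 / 10.9 = 0.670.
For two independent groups with equal n: n = 2·((z_{α/2} + z_β) / d)².
z_{α/2} + z_β = 2.241 + 1.645 = 3.886.
n = 2 × (3.886 / 0.670)² = 2 × 5.800² = 2 × 33.64 = 67.3.
Round up to the next whole participant.

n = 68 per group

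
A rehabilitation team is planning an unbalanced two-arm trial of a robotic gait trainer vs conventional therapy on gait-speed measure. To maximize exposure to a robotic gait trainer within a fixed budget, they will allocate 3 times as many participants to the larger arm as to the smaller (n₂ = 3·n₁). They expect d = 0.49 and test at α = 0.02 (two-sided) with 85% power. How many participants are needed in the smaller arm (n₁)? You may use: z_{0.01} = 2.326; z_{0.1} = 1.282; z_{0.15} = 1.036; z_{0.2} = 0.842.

With allocation ratio k = n₂/n₁ = 3, Var(x̄₁−x̄₂) = σ²(1/n₁ + 1/(k·n₁)) = σ²·(k+1)/(k·n₁).
So n₁ = (1 + 1/k)·((z_{α/2} + z_β)/d)² = 1.333 × (3.362/0.49)².
n₁ = 1.333 × 47.08 = 62.8.
Round up: n₁ = 63, giving n₂ = 3 × 63 = 189.

n₁ = 63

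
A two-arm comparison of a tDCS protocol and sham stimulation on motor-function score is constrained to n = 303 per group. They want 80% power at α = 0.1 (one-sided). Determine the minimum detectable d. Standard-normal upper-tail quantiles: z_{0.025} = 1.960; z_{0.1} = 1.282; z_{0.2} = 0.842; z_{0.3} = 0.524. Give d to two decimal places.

For two independent groups of n = 303 each: d_min = (z_{α} + z_β)·√(2/n).
z-sum = 1.282 + 0.842 = 2.124.
d_min = 2.124 × √(2/303) = 2.124 × 0.0812 = 0.173.

d_min ≈ 0.17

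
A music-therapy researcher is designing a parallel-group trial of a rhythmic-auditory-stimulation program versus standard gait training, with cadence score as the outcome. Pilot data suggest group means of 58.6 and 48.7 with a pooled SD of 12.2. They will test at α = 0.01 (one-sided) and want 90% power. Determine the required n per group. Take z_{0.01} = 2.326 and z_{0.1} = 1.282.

Cohen's d = |M₁ − M₂| / SD_pooled = |58.6 − 48.7| / 12.2 = 9.9 / 12.2 = 0.811.
For two independent groups with equal n: n = 2·((z_{α} + z_β) / d)².
z_{α} + z_β = 2.326 + 1.282 = 3.608.
n = 2 × (3.608 / 0.811)² = 2 × 4.449² = 2 × 19.79 = 39.6.
Round up to the next whole participant.

n = 40 per group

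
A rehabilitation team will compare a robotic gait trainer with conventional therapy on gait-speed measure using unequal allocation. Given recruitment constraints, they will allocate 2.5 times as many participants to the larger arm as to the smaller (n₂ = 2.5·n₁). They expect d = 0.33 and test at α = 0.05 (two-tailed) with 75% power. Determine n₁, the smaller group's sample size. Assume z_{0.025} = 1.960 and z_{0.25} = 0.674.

With allocation ratio k = n₂/n₁ = 2.5, Var(x̄₁−x̄₂) = σ²(1/n₁ + 1/(k·n₁)) = σ²·(k+1)/(k·n₁).
So n₁ = (1 + 1/k)·((z_{α/2} + z_β)/d)² = 1.400 × (2.634/0.33)².
n₁ = 1.400 × 63.71 = 89.2.
Round up: n₁ = 90, giving n₂ = 2.5 × 90 = 225.

n₁ = 90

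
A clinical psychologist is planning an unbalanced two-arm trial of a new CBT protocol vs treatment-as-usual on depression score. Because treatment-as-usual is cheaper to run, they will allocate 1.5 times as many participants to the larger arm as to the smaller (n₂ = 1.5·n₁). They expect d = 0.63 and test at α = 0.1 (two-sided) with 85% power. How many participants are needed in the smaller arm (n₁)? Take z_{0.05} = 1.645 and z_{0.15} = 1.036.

n₁ = 31

With allocation ratio k = n₂/n₁ = 1.5, Var(x̄₁−x̄₂) = σ²(1/n₁ + 1/(k·n₁)) = σ²·(k+1)/(k·n₁).
So n₁ = (1 + 1/k)·((z_{α/2} + z_β)/d)² = 1.667 × (2.681/0.63)².
n₁ = 1.667 × 18.11 = 30.2.
Round up: n₁ = 31, giving n₂ = ⌈1.5 × 31⌉ = ⌈46.5⌉ = 47.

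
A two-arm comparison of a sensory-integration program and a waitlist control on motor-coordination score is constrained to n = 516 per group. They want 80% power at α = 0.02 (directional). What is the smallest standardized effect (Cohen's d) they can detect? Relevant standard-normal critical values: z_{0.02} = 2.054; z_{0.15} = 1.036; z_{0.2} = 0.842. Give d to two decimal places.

For two independent groups of n = 516 each: d_min = (z_{α} + z_β)·√(2/n).
z-sum = 2.054 + 0.842 = 2.896.
d_min = 2.896 × √(2/516) = 2.896 × 0.0623 = 0.180.

d_min ≈ 0.18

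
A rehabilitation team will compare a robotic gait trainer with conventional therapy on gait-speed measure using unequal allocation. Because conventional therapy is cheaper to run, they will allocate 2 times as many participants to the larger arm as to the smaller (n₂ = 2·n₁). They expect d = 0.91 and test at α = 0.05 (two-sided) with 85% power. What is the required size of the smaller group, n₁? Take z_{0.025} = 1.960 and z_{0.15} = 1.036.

n₁ = 17

With allocation ratio k = n₂/n₁ = 2, Var(x̄₁−x̄₂) = σ²(1/n₁ + 1/(k·n₁)) = σ²·(k+1)/(k·n₁).
So n₁ = (1 + 1/k)·((z_{α/2} + z_β)/d)² = 1.500 × (2.996/0.91)².
n₁ = 1.500 × 10.84 = 16.3.
Round up: n₁ = 17, giving n₂ = 2 × 17 = 34.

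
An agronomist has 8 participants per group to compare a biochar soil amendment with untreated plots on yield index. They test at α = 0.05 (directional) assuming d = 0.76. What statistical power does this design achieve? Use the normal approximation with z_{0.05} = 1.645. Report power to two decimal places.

power ≈ 0.45

For two equal groups, power = Φ(d·√(n/2) − z_{α}).
d·√(n/2) = 0.76 × √(8/2) = 0.76 × 2.000 = 1.520.
z_β = 1.520 − 1.645 = -0.125.
Power = Φ(-0.125) = 0.450.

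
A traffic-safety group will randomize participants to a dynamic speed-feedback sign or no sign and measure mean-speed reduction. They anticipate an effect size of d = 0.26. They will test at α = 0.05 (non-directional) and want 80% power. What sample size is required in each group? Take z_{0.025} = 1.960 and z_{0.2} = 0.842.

n = 233 per group

For two independent groups with equal n: n = 2·((z_{α/2} + z_β) / d)².
z_{α/2} + z_β = 1.960 + 0.842 = 2.802.
n = 2 × (2.802 / 0.26)² = 2 × 10.777² = 2 × 116.14 = 232.3.
Round up to the next whole participant.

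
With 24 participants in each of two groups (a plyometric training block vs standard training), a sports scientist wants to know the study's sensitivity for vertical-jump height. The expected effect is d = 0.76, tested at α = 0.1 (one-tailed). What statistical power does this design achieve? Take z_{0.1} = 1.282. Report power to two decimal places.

For two equal groups, power = Φ(d·√(n/2) − z_{α}).
d·√(n/2) = 0.76 × √(24/2) = 0.76 × 3.464 = 2.633.
z_β = 2.633 − 1.282 = 1.351.
Power = Φ(1.351) = 0.912.

power ≈ 0.91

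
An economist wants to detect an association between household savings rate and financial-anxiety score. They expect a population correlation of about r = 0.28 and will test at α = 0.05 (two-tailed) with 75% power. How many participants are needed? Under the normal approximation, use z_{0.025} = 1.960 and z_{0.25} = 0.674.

Fisher's z: C = ½·ln((1+r)/(1−r)) = ½·ln(1.7778) = 0.2877.
n = ((z_{α/2} + z_β)/C)² + 3.
(1.960 + 0.674) / 0.2877 = 2.634 / 0.2877 = 9.155.
n = 9.155² + 3 = 83.82 + 3 = 86.8.
Round up.

n = 87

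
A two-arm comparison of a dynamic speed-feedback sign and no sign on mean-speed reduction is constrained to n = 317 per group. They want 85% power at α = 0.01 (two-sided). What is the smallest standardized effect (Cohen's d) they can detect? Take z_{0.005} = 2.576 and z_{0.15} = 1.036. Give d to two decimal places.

d_min ≈ 0.29

For two independent groups of n = 317 each: d_min = (z_{α/2} + z_β)·√(2/n).
z-sum = 2.576 + 1.036 = 3.612.
d_min = 3.612 × √(2/317) = 3.612 × 0.0794 = 0.287.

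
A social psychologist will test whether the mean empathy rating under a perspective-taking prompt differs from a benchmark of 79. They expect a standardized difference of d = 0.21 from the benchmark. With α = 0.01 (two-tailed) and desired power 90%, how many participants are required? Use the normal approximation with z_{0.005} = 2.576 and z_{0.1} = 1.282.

For a one-sample test: n = ((z_{α/2} + z_β) / d)².
z_{α/2} + z_β = 2.576 + 1.282 = 3.858.
n = (3.858 / 0.21)² = 18.371² = 337.51.
Round up.

n = 338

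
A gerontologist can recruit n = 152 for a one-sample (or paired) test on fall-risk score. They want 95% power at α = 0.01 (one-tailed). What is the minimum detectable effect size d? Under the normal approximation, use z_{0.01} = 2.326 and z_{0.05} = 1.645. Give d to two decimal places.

For a single sample (or paired design) of n = 152: d_min = (z_{α} + z_β)/√n.
z-sum = 2.326 + 1.645 = 3.971.
d_min = 3.971 / √152 = 3.971 / 12.329 = 0.322.

d_min ≈ 0.32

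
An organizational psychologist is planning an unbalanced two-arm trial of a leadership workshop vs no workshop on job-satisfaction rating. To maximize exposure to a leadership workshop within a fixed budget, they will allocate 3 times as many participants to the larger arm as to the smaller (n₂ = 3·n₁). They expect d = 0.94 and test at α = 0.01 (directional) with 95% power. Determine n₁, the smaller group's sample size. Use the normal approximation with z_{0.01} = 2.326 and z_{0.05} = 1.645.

With allocation ratio k = n₂/n₁ = 3, Var(x̄₁−x̄₂) = σ²(1/n₁ + 1/(k·n₁)) = σ²·(k+1)/(k·n₁).
So n₁ = (1 + 1/k)·((z_{α} + z_β)/d)² = 1.333 × (3.971/0.94)².
n₁ = 1.333 × 17.85 = 23.8.
Round up: n₁ = 24, giving n₂ = 3 × 24 = 72.

n₁ = 24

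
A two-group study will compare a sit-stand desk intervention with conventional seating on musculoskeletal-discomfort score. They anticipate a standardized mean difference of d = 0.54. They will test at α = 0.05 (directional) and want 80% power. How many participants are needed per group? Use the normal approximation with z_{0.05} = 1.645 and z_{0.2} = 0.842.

n = 43 per group

For two independent groups with equal n: n = 2·((z_{α} + z_β) / d)².
z_{α} + z_β = 1.645 + 0.842 = 2.487.
n = 2 × (2.487 / 0.54)² = 2 × 4.606² = 2 × 21.21 = 42.4.
Round up to the next whole participant.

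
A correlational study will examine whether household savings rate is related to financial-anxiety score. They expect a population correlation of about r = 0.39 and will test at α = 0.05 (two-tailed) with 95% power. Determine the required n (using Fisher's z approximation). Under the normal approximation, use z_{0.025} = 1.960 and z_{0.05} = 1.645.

n = 80

Fisher's z: C = ½·ln((1+r)/(1−r)) = ½·ln(2.2787) = 0.4118.
n = ((z_{α/2} + z_β)/C)² + 3.
(1.960 + 1.645) / 0.4118 = 3.605 / 0.4118 = 8.754.
n = 8.754² + 3 = 76.64 + 3 = 79.6.
Round up.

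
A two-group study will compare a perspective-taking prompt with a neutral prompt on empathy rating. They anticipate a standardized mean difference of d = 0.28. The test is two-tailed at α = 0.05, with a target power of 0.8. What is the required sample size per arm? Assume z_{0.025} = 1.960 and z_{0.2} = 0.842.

n = 201 per group

For two independent groups with equal n: n = 2·((z_{α/2} + z_β) / d)².
z_{α/2} + z_β = 1.960 + 0.842 = 2.802.
n = 2 × (2.802 / 0.28)² = 2 × 10.007² = 2 × 100.14 = 200.3.
Round up to the next whole participant.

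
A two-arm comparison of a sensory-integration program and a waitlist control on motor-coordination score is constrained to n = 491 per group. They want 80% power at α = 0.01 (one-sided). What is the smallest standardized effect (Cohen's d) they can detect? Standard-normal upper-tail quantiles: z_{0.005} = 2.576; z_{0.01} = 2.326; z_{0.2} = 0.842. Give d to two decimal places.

For two independent groups of n = 491 each: d_min = (z_{α} + z_β)·√(2/n).
z-sum = 2.326 + 0.842 = 3.168.
d_min = 3.168 × √(2/491) = 3.168 × 0.0638 = 0.202.

d_min ≈ 0.20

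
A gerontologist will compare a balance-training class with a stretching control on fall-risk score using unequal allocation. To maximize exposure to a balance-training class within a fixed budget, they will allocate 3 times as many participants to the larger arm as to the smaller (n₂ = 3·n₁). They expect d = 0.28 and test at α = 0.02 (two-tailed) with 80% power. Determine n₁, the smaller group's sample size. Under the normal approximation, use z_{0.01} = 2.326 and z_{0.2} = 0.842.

n₁ = 171

With allocation ratio k = n₂/n₁ = 3, Var(x̄₁−x̄₂) = σ²(1/n₁ + 1/(k·n₁)) = σ²·(k+1)/(k·n₁).
So n₁ = (1 + 1/k)·((z_{α/2} + z_β)/d)² = 1.333 × (3.168/0.28)².
n₁ = 1.333 × 128.01 = 170.7.
Round up: n₁ = 171, giving n₂ = 3 × 171 = 513.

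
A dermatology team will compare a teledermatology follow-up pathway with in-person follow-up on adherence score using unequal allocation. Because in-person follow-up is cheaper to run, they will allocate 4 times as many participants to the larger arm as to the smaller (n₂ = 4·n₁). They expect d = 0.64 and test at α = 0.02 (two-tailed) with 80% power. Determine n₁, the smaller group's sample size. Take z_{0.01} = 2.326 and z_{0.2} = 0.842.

With allocation ratio k = n₂/n₁ = 4, Var(x̄₁−x̄₂) = σ²(1/n₁ + 1/(k·n₁)) = σ²·(k+1)/(k·n₁).
So n₁ = (1 + 1/k)·((z_{α/2} + z_β)/d)² = 1.250 × (3.168/0.64)².
n₁ = 1.250 × 24.50 = 30.6.
Round up: n₁ = 31, giving n₂ = 4 × 31 = 124.

n₁ = 31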